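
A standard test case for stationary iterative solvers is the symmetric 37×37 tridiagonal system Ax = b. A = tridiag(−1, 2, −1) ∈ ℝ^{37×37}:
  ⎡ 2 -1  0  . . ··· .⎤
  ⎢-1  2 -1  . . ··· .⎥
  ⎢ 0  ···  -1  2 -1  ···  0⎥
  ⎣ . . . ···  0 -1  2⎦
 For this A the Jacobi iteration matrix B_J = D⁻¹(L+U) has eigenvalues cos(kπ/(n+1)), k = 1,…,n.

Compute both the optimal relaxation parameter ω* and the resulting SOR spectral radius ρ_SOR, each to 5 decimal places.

B_J for the 37×37 system has eigenvalues cos(kπ/38); ρ_J = cos(π/38) = 0.99658.
1 − cos²(π/38) = sin²(π/38) ⇒ √(1−ρ_J²) = sin(π/38) = 0.082579.
Then 2/(1+√(1−ρ_J²)) = 2/(1+0.082579); ω* = 2/1.082579 = 1.84744.
ρ_SOR = ω* − 1 = 1.84744 − 1 = 0.84744.

ω* = 1.84744, ρ_SOR = 0.84744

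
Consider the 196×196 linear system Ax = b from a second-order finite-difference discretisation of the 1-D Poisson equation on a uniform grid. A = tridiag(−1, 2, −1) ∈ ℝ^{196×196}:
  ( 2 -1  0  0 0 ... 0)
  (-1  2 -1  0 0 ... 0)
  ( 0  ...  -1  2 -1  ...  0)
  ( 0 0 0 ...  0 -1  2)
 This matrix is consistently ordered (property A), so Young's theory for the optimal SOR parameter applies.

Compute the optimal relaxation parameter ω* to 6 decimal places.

ω* = 1.968608

ρ_J = max_k |cos(kπ/197)| = cos(π/197) = 0.999873
√(1−ρ_J²) simplifies to sin(π/197) = 0.0159465.
So ω* = 2/1.0159465 = 1.968608 (Young).
ρ_SOR = ω* − 1 = 1.968608 − 1 = 0.968608.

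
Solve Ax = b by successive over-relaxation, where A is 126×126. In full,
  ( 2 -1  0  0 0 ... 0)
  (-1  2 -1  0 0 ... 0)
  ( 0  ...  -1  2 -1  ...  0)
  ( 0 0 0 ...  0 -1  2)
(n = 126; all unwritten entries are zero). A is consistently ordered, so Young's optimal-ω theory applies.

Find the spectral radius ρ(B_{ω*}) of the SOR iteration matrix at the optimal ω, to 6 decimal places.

ρ_J = max_k |cos(kπ/127)| = cos(π/127) = 0.999694
√(1−ρ_J²) simplifies to sin(π/127) = 0.0247344.
ω* = 2/(1 + 0.0247344) = 2/1.0247344 = 1.951725.
At ω = 1.951725 every |λ(B_ω)| = ω−1, so ρ_SOR = 0.951725.

ρ_SOR = 0.951725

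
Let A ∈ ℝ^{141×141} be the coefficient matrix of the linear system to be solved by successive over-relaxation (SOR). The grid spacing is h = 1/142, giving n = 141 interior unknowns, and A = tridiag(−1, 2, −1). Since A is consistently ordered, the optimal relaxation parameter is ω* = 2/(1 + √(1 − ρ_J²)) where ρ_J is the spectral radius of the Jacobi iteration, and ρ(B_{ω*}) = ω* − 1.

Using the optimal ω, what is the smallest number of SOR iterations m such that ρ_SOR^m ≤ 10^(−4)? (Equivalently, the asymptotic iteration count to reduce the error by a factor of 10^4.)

m = 209

B_J for the 141×141 system has eigenvalues cos(kπ/142); ρ_J = cos(π/142) = 0.9997553.
√(1−ρ_J²) simplifies to sin(π/142) = 0.0221221.
ω* = 2/(1+0.0221221) = 1.9567134
ρ(B_{ω*}) = ω*−1 = 0.9567134
m ≥ 4·ln10 / (−ln 0.9567134) = 208.137; smallest integer m = 209.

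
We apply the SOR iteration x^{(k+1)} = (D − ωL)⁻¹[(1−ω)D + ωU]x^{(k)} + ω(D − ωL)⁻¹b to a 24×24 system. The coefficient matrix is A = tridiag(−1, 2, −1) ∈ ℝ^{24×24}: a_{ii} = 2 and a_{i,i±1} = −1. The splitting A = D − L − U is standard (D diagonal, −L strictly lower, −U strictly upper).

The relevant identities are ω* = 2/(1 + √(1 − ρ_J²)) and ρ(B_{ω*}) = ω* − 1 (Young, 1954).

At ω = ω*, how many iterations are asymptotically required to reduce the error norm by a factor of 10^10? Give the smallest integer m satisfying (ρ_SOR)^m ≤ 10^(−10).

spectrum of D⁻¹(L+U) = {cos(kπ/25) : 1≤k≤24}; ρ_J = cos(π/25) = 0.9921147.
root = sin(π/25) = 0.1253332  (since 1−cos² = sin²).
ω* = 2 / (1 + 0.1253332) = 2 / 1.1253332 ≈ 1.7772514.
ρ_SOR = ω* − 1 ≈ 0.7772514.
(0.7772514)^m ≤ 10^{−10}  ⇒  m·ln(0.7772514) ≤ −10·ln10  ⇒  m ≥ 91.376  ⇒  m = 92

m = 92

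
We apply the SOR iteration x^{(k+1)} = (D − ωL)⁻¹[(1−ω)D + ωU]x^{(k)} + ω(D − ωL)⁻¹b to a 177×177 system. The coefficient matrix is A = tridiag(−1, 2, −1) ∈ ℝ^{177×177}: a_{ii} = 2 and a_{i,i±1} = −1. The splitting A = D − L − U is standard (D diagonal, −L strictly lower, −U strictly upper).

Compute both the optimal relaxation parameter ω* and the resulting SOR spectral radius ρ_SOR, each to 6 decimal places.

ω* = 1.965315, ρ_SOR = 0.965315

With n=177, ρ(Jacobi) = cos(π/178) = 0.999844.
√(1−ρ_J²) simplifies to sin(π/178) = 0.0176485.
[ω*] 2 ÷ (1 + 0.0176485) = 2 ÷ 1.0176485 = 1.965315.
ρ(B_{ω*}) = ω*−1 = 0.965315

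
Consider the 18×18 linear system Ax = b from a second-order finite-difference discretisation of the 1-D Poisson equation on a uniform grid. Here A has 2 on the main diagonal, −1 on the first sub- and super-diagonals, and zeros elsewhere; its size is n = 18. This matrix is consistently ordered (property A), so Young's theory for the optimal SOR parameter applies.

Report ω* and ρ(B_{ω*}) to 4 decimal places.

[ρ_J] n=18: ρ(B_J) = cos(π/(n+1)) = cos(π/19) = 0.9864.
√(1 − cos²(π/19)) = sin(π/19) ≈ 0.16459.
So ω* = 2/1.16459 = 1.7173 (Young).
ρ_SOR = ω* − 1 = 1.7173 − 1 = 0.7173.

ω* = 1.7173, ρ_SOR = 0.7173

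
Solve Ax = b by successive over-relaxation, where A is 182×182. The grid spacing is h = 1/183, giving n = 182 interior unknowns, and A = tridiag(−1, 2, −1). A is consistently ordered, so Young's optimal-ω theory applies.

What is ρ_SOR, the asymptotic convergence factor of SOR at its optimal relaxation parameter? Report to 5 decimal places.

ρ_SOR = 0.96625

ρ_J = max_k |cos(kπ/183)| = cos(π/183) = 0.99985
√(1 − cos²(π/183)) = sin(π/183) ≈ 0.017166.
So ω* = 2/1.017166 = 1.96625 (Young).
and ρ(B_{ω*}) = 1.96625 − 1 = 0.96625.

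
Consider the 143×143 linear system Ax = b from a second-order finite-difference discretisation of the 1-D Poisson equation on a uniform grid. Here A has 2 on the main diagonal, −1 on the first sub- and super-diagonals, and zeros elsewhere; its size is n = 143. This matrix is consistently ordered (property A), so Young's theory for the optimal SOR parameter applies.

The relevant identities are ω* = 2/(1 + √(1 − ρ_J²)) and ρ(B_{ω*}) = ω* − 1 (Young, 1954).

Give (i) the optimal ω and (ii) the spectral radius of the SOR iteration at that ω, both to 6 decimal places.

½·tridiag(1,0,1) at n=143: λ_k = cos(kπ/144); max |λ| at k=1 ⇒ ρ_J = cos(π/144) ≈ 0.999762.
root = sin(π/144) = 0.0218149  (since 1−cos² = sin²).
[ω*] 2 ÷ (1 + 0.0218149) = 2 ÷ 1.0218149 = 1.957302.
and ρ(B_{ω*}) = 1.957302 − 1 = 0.957302.

ω* = 1.957302, ρ_SOR = 0.957302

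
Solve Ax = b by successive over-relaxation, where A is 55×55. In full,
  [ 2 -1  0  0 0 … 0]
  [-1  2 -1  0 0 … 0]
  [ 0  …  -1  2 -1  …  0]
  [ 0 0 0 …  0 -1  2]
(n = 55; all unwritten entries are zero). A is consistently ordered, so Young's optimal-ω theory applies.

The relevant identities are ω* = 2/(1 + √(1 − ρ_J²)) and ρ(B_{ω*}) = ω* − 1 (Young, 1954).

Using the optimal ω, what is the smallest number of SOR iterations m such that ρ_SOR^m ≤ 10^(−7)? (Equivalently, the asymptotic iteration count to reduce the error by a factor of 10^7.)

ρ_J = max_k |cos(kπ/56)| = cos(π/56) = 0.9984268
1 − cos²(π/56) = sin²(π/56) ⇒ √(1−ρ_J²) = sin(π/56) = 0.0560704.
[ω*] 2 ÷ (1 + 0.0560704) = 2 ÷ 1.0560704 = 1.8938131.
ρ_SOR = ω* − 1 = 1.8938131 − 1 = 0.8938131.
For 7 digits: m = 7·ln10 / (−ln 0.8938131) = 16.1181/0.112259 = 143.580; round up → m = 144.

m = 144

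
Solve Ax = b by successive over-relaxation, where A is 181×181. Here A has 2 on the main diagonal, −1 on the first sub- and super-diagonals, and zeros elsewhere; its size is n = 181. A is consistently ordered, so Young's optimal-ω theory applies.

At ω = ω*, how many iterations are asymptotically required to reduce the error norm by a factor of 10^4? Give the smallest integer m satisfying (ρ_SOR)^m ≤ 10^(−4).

m = 267

With n=181, ρ(Jacobi) = cos(π/182) = 0.9998510.
√(1 − cos²(π/182)) = sin(π/182) ≈ 0.0172606.
ω* = 2 / (1 + 0.0172606) = 2 / 1.0172606 ≈ 1.9660645.
ρ(B_{ω*}) = ω*−1 = 0.9660645
For 4 digits: m = 4·ln10 / (−ln 0.9660645) = 9.21034/0.0345247 = 266.775; round up → m = 267.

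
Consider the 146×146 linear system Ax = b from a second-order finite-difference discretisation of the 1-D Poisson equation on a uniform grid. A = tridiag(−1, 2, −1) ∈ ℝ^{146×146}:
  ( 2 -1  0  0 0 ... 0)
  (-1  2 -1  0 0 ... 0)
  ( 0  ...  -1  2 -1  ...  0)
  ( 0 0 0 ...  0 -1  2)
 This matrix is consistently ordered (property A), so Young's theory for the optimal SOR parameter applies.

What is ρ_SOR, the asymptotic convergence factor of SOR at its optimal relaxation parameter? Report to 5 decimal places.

ρ_SOR = 0.95815

[ρ_J] n=146: ρ(B_J) = cos(π/(n+1)) = cos(π/147) = 0.99977.
1 − cos²(π/147) = sin²(π/147) ⇒ √(1−ρ_J²) = sin(π/147) = 0.021370.
[ω*] 2 ÷ (1 + 0.021370) = 2 ÷ 1.021370 = 1.95815.
ρ_SOR = ω* − 1 = 1.95815 − 1 = 0.95815.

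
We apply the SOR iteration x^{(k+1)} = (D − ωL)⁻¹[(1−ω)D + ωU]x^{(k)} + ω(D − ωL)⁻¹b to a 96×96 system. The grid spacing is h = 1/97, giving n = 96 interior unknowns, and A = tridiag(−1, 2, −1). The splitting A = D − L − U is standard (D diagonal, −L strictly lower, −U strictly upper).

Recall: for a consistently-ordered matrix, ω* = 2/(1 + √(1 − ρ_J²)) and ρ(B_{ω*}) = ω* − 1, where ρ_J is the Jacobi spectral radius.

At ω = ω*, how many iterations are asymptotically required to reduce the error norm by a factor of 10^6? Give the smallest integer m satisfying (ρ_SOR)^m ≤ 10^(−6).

m = 214

½·tridiag(1,0,1) at n=96: λ_k = cos(kπ/97); max |λ| at k=1 ⇒ ρ_J = cos(π/97) ≈ 0.9994756.
√(1 − cos²(π/97)) = sin(π/97) ≈ 0.0323819.
ω* = 2/(1+0.0323819) = 1.9372676
and ρ(B_{ω*}) = 1.9372676 − 1 = 0.9372676.
6·ln10 = 13.8155; −ln(0.9372676) = 0.0647864; m = ⌈13.8155/0.0647864⌉ = ⌈213.247⌉ = 214.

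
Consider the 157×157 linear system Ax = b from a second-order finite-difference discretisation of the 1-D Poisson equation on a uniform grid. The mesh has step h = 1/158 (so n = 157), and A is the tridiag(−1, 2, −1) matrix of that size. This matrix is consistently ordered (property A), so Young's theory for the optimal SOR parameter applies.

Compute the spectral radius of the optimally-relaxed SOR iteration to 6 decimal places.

ρ_SOR = 0.961011

n=157: λ(B_J) = 1 − λ(A)/2 = cos(kπ/158); k=1 gives ρ_J = 0.999802.
root = sin(π/158) = 0.0198822  (since 1−cos² = sin²).
ω* = 2 / (1 + 0.0198822) = 2 / 1.0198822 ≈ 1.961011.
ρ(B_{ω*}) = ω*−1 = 0.961011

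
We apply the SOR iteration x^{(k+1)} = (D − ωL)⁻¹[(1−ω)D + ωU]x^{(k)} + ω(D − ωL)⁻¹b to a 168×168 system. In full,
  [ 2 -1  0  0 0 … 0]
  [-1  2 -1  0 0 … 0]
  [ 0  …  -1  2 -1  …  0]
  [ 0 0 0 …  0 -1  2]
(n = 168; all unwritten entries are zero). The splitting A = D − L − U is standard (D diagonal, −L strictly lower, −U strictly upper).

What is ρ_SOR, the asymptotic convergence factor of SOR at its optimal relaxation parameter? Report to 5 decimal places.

n=168: λ(B_J) = 1 − λ(A)/2 = cos(kπ/169); k=1 gives ρ_J = 0.99983.
√(1−ρ_J²) simplifies to sin(π/169) = 0.018588.
[ω*] 2 ÷ (1 + 0.018588) = 2 ÷ 1.018588 = 1.96350.
At ω = 1.96350 every |λ(B_ω)| = ω−1, so ρ_SOR = 0.96350.

ρ_SOR = 0.96350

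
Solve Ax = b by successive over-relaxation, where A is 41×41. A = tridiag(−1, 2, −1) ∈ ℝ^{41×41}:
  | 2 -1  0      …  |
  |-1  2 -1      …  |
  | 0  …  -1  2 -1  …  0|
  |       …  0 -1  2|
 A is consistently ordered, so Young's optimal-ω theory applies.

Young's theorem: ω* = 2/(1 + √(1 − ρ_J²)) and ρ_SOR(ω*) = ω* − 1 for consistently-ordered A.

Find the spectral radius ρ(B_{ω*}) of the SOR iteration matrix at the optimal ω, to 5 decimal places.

ρ_SOR = 0.86093

n=41: λ(B_J) = 1 − λ(A)/2 = cos(kπ/42); k=1 gives ρ_J = 0.99720.
√(1−ρ_J²) simplifies to sin(π/42) = 0.074730.
ω* = 2/(1+0.074730) = 1.86093
ρ_SOR = ω* − 1 ≈ 0.86093.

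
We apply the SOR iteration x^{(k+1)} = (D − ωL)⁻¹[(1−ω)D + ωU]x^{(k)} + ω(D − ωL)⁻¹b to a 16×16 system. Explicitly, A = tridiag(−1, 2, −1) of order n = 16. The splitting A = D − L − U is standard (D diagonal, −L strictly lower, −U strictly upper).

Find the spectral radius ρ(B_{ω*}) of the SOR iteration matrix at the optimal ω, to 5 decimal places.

ρ_SOR = 0.68955

spectrum of D⁻¹(L+U) = {cos(kπ/17) : 1≤k≤16}; ρ_J = cos(π/17) = 0.98297.
√(1 − cos²(π/17)) = sin(π/17) ≈ 0.183750.
So ω* = 2/1.183750 = 1.68955 (Young).
Hence ρ(B_{ω*}) = 1.68955 − 1 = 0.68955.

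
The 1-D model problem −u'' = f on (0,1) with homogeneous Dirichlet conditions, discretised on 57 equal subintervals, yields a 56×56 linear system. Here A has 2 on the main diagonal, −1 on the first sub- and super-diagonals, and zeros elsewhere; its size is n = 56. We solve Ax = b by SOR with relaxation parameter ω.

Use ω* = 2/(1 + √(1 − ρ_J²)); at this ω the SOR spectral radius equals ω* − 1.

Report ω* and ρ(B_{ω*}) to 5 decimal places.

ω* = 1.89558, ρ_SOR = 0.89558

[ρ_J] n=56: ρ(B_J) = cos(π/(n+1)) = cos(π/57) = 0.99848.
1 − cos²(π/57) = sin²(π/57) ⇒ √(1−ρ_J²) = sin(π/57) = 0.055088.
ω* = 2/(1+0.055088) = 1.89558
At ω = 1.89558 every |λ(B_ω)| = ω−1, so ρ_SOR = 0.89558.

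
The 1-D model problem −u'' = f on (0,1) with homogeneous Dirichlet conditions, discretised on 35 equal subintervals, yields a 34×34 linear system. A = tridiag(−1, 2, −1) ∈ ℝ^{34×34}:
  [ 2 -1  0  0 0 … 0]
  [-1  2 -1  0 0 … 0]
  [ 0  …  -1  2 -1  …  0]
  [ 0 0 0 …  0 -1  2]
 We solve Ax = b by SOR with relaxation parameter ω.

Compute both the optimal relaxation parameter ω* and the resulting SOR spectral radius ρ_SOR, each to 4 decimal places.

ρ_J = max_k |cos(kπ/35)| = cos(π/35) = 0.9960
√(1−ρ_J²) simplifies to sin(π/35) = 0.08964.
Young: ω* = 2/(1+√(1−ρ_J²)) = 2/(1+0.08964) = 2/1.08964 = 1.8355.
ρ(B_{ω*}) = ω*−1 = 0.8355

ω* = 1.8355, ρ_SOR = 0.8355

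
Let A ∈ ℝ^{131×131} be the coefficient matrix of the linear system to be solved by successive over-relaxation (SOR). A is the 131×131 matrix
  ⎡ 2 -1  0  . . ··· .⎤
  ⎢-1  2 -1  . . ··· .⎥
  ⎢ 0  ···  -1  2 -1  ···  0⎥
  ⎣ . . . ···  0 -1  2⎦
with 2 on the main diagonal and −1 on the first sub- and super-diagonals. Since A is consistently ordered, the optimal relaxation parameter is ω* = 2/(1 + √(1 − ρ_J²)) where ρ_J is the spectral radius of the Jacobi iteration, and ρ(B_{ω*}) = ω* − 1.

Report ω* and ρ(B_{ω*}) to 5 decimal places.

spectrum of D⁻¹(L+U) = {cos(kπ/132) : 1≤k≤131}; ρ_J = cos(π/132) = 0.99972.
√(1−ρ_J²) = |sin(π/132)| = 0.023798
Then 2/(1+√(1−ρ_J²)) = 2/(1+0.023798); ω* = 2/1.023798 = 1.95351.
ρ(B_{ω*}) = ω*−1 = 0.95351

ω* = 1.95351, ρ_SOR = 0.95351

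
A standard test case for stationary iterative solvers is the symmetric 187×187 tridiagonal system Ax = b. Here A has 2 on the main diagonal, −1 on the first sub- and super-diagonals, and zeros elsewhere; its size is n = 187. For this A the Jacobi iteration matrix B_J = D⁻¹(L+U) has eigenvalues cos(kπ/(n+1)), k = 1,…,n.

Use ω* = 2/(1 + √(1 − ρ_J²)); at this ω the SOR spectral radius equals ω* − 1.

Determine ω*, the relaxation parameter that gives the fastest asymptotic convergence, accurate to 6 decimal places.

ω* = 1.967130

B_J for the 187×187 system has eigenvalues cos(kπ/188); ρ_J = cos(π/188) = 0.999860.
√(1 − cos²(π/188)) = sin(π/188) ≈ 0.0167098.
Young: ω* = 2/(1+√(1−ρ_J²)) = 2/(1+0.0167098) = 2/1.0167098 = 1.967130.
ρ(B_{ω*}) = ω*−1 = 0.967130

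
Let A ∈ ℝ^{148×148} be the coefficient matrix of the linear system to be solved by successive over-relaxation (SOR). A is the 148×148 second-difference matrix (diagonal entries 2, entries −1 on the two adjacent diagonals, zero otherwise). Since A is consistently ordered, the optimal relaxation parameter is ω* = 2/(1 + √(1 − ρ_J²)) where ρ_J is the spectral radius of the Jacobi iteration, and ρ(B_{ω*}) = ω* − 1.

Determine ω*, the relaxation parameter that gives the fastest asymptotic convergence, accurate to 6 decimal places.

ρ_J = max_k |cos(kπ/149)| = cos(π/149) = 0.999778
1 − cos²(π/149) = sin²(π/149) ⇒ √(1−ρ_J²) = sin(π/149) = 0.0210830.
ω* = 2/(1+0.0210830) = 1.958705
ρ(B_{ω*}) = ω*−1 = 0.958705

ω* = 1.958705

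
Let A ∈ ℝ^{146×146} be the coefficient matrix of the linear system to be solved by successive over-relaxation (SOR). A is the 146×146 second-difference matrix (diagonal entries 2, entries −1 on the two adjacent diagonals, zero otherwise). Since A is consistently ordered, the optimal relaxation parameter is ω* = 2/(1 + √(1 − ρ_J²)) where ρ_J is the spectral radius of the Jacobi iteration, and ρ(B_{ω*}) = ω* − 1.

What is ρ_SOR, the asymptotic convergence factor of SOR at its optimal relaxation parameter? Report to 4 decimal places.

With n=146, ρ(Jacobi) = cos(π/147) = 0.9998.
1 − cos²(π/147) = sin²(π/147) ⇒ √(1−ρ_J²) = sin(π/147) = 0.02137.
ω* = 2/(1+0.02137) = 1.9582
Hence ρ(B_{ω*}) = 1.9582 − 1 = 0.9582.

ρ_SOR = 0.9582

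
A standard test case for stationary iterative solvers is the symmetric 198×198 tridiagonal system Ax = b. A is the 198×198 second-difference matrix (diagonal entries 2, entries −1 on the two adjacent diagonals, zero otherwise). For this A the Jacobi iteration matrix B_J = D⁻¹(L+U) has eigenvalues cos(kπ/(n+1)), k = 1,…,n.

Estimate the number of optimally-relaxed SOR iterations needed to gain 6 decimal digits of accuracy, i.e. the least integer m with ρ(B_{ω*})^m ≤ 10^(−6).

m = 438

ρ_J = max_k |cos(kπ/199)| = cos(π/199) = 0.9998754
√(1 − cos²(π/199)) = sin(π/199) ≈ 0.0157862.
Then 2/(1+√(1−ρ_J²)) = 2/(1+0.0157862); ω* = 2/1.0157862 = 1.9689183.
ρ(B_{ω*}) = ω*−1 = 0.9689183
6·ln10 = 13.8155; −ln(0.9689183) = 0.031575; m = ⌈13.8155/0.031575⌉ = ⌈437.546⌉ = 438.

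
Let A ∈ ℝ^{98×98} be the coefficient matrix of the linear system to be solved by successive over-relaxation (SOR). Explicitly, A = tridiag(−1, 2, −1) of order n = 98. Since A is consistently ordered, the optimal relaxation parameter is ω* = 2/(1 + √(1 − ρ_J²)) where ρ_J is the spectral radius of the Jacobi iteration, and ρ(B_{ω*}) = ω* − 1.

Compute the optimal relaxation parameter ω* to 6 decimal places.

ω* = 1.938496

B_J for the 98×98 system has eigenvalues cos(kπ/99); ρ_J = cos(π/99) = 0.999497.
√(1−ρ_J²) simplifies to sin(π/99) = 0.0317279.
ω* = 2/(1 + 0.0317279) = 2/1.0317279 = 1.938496.
ρ_SOR = ω* − 1 = 1.938496 − 1 = 0.938496.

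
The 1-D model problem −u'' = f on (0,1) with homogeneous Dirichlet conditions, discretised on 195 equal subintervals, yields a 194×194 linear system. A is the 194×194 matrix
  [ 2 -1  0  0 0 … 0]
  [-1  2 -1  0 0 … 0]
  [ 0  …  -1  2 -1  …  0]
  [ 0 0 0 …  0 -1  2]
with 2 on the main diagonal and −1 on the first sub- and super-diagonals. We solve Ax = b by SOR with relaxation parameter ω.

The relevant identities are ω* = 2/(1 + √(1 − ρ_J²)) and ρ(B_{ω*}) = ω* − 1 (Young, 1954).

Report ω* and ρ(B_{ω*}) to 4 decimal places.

n=194: λ(B_J) = 1 − λ(A)/2 = cos(kπ/195); k=1 gives ρ_J = 0.9999.
√(1 − cos²(π/195)) = sin(π/195) ≈ 0.01611.
ω* = 2 / (1 + 0.01611) = 2 / 1.01611 ≈ 1.9683.
ρ(B_{ω*}) = ω*−1 = 0.9683

ω* = 1.9683, ρ_SOR = 0.9683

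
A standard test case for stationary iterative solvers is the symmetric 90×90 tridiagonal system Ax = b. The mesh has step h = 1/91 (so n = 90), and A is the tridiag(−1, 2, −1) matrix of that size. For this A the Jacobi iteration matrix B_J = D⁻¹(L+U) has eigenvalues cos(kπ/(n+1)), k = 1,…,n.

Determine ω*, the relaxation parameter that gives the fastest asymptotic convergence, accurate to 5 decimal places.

B_J for the 90×90 system has eigenvalues cos(kπ/91); ρ_J = cos(π/91) = 0.99940.
1 − cos²(π/91) = sin²(π/91) ⇒ √(1−ρ_J²) = sin(π/91) = 0.034516.
ω* = 2/(1+0.034516) = 1.93327
ρ_SOR = ω* − 1 ≈ 0.93327.

ω* = 1.93327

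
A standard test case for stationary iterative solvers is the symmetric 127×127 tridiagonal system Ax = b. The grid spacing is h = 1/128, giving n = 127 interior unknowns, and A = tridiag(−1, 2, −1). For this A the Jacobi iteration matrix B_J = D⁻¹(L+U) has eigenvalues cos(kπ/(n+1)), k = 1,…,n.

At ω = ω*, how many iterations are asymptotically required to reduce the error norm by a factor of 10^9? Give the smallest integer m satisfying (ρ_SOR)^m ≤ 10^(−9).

[ρ_J] n=127: ρ(B_J) = cos(π/(n+1)) = cos(π/128) = 0.9996988.
1 − cos²(π/128) = sin²(π/128) ⇒ √(1−ρ_J²) = sin(π/128) = 0.0245412.
So ω* = 2/1.0245412 = 1.9520933 (Young).
Hence ρ(B_{ω*}) = 1.9520933 − 1 = 0.9520933.
m ≥ 9·ln10 / (−ln 0.9520933) = 422.130; smallest integer m = 423.

m = 423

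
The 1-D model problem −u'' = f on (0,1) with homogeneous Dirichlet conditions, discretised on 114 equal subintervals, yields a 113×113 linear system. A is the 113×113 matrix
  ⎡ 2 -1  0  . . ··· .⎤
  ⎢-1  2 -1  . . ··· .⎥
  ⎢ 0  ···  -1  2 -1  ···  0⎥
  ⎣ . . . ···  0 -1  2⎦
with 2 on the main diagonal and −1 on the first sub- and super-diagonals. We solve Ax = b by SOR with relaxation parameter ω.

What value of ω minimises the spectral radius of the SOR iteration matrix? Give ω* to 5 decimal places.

ρ_J = max_k |cos(kπ/114)| = cos(π/114) = 0.99962
root = sin(π/114) = 0.027554  (since 1−cos² = sin²).
Then 2/(1+√(1−ρ_J²)) = 2/(1+0.027554); ω* = 2/1.027554 = 1.94637.
ρ(B_{ω*}) = ω*−1 = 0.94637

ω* = 1.94637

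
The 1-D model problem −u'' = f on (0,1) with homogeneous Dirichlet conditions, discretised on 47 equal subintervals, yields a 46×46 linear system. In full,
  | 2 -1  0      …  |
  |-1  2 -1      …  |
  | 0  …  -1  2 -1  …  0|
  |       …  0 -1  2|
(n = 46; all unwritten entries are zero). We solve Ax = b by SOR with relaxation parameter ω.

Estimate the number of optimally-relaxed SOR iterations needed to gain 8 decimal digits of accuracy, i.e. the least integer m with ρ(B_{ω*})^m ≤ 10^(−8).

m = 138

B_J for the 46×46 system has eigenvalues cos(kπ/47); ρ_J = cos(π/47) = 0.9977669.
root = sin(π/47) = 0.0667926  (since 1−cos² = sin²).
ω* = 2 / (1 + 0.0667926) = 2 / 1.0667926 ≈ 1.8747787.
and ρ(B_{ω*}) = 1.8747787 − 1 = 0.8747787.
For 8 digits: m = 8·ln10 / (−ln 0.8747787) = 18.4207/0.133784 = 137.690; round up → m = 138.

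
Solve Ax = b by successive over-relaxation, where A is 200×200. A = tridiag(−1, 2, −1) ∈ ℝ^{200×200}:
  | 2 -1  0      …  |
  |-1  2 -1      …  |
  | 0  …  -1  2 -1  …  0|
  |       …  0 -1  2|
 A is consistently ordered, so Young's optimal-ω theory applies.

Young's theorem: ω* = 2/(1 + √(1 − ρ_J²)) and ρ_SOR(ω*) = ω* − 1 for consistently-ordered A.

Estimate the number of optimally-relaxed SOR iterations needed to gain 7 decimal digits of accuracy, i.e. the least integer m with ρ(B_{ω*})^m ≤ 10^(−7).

m = 516

ρ_J = max_k |cos(kπ/201)| = cos(π/201) = 0.9998779
√(1−ρ_J²) = |sin(π/201)| = 0.0156292
ω* = 2/(1+0.0156292) = 1.9692226
and ρ(B_{ω*}) = 1.9692226 − 1 = 0.9692226.
For 7 digits: m = 7·ln10 / (−ln 0.9692226) = 16.1181/0.031261 = 515.598; round up → m = 516.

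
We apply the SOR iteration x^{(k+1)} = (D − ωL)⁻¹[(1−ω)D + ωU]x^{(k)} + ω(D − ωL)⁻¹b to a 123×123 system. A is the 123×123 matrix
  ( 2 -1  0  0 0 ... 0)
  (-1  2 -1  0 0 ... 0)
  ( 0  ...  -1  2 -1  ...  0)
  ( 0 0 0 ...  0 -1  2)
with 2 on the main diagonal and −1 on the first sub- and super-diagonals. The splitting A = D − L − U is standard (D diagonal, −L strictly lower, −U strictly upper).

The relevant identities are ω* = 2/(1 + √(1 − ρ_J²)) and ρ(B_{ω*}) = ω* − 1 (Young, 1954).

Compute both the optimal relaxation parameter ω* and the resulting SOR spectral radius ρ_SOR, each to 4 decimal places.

ω* = 1.9506, ρ_SOR = 0.9506

B_J for the 123×123 system has eigenvalues cos(kπ/124); ρ_J = cos(π/124) = 0.9997.
root = sin(π/124) = 0.02533  (since 1−cos² = sin²).
ω* = 2/(1+0.02533) = 1.9506
ρ_SOR = ω* − 1 ≈ 0.9506.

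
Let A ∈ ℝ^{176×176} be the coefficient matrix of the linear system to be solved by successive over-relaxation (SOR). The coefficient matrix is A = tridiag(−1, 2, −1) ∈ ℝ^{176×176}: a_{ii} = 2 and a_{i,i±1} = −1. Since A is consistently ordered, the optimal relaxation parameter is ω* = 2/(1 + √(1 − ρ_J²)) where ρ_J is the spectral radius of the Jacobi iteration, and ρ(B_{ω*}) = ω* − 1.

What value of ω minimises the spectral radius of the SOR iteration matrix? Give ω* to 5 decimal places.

B_J for the 176×176 system has eigenvalues cos(kπ/177); ρ_J = cos(π/177) = 0.99984.
√(1−ρ_J²) = |sin(π/177)| = 0.017748
Then 2/(1+√(1−ρ_J²)) = 2/(1+0.017748); ω* = 2/1.017748 = 1.96512.
Hence ρ(B_{ω*}) = 1.96512 − 1 = 0.96512.

ω* = 1.96512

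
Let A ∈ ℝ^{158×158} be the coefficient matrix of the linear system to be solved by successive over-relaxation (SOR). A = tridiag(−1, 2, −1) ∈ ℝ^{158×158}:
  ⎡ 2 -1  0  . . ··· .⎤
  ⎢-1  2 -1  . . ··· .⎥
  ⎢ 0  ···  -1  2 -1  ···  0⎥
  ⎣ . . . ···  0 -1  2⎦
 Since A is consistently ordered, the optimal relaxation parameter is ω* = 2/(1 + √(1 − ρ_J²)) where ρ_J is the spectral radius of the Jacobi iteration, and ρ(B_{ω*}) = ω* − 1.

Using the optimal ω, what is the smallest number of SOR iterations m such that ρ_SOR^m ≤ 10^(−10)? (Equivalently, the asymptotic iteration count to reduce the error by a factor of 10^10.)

m = 583

ρ_J = max_k |cos(kπ/159)| = cos(π/159) = 0.9998048
1 − cos²(π/159) = sin²(π/159) ⇒ √(1−ρ_J²) = sin(π/159) = 0.0197572.
ω* = 2 / (1 + 0.0197572) = 2 / 1.0197572 ≈ 1.9612512.
Hence ρ(B_{ω*}) = 1.9612512 − 1 = 0.9612512.
(0.9612512)^m ≤ 10^{−10}  ⇒  m·ln(0.9612512) ≤ −10·ln10  ⇒  m ≥ 582.647  ⇒  m = 583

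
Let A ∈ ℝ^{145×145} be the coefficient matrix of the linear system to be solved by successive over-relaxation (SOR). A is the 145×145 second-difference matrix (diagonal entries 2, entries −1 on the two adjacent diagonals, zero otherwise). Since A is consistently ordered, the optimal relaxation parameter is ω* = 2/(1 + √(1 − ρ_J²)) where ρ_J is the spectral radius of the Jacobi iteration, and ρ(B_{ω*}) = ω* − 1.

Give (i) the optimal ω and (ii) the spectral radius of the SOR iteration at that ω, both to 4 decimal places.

spectrum of D⁻¹(L+U) = {cos(kπ/146) : 1≤k≤145}; ρ_J = cos(π/146) = 0.9998.
√(1−ρ_J²) = |sin(π/146)| = 0.02152
ω* = 2 / (1 + 0.02152) = 2 / 1.02152 ≈ 1.9579.
and ρ(B_{ω*}) = 1.9579 − 1 = 0.9579.

ω* = 1.9579, ρ_SOR = 0.9579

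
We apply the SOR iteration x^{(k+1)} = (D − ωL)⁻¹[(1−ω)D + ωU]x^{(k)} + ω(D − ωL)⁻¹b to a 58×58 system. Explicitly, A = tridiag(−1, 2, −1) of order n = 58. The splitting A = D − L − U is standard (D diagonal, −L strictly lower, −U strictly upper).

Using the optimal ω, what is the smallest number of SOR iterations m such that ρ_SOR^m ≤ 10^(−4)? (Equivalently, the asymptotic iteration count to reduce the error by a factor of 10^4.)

m = 87

[ρ_J] n=58: ρ(B_J) = cos(π/(n+1)) = cos(π/59) = 0.9985827.
√(1 − cos²(π/59)) = sin(π/59) ≈ 0.0532222.
[ω*] 2 ÷ (1 + 0.0532222) = 2 ÷ 1.0532222 = 1.8989345.
Hence ρ(B_{ω*}) = 1.8989345 − 1 = 0.8989345.
For 4 digits: m = 4·ln10 / (−ln 0.8989345) = 9.21034/0.106545 = 86.446; round up → m = 87.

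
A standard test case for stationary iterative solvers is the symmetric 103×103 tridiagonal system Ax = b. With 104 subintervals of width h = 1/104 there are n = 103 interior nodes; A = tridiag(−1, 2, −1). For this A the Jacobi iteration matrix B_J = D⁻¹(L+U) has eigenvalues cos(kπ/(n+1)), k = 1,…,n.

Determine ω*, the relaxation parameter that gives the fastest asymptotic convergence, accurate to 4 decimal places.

ω* = 1.9414

ρ_J = max_k |cos(kπ/104)| = cos(π/104) = 0.9995
√(1 − cos²(π/104)) = sin(π/104) ≈ 0.03020.
ω* = 2/(1 + 0.03020) = 2/1.03020 = 1.9414.
Hence ρ(B_{ω*}) = 1.9414 − 1 = 0.9414.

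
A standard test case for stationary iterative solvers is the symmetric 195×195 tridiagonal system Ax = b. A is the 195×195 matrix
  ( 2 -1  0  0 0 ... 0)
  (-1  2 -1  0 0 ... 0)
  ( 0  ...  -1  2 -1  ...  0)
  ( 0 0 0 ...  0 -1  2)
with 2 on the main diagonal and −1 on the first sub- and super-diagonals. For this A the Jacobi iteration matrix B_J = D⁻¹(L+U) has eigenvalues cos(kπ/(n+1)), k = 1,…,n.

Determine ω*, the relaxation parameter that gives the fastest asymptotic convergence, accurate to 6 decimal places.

ω* = 1.968450

spectrum of D⁻¹(L+U) = {cos(kπ/196) : 1≤k≤195}; ρ_J = cos(π/196) = 0.999872.
√(1−ρ_J²) = |sin(π/196)| = 0.0160278
ω* = 2 / (1 + 0.0160278) = 2 / 1.0160278 ≈ 1.968450.
At ω = 1.968450 every |λ(B_ω)| = ω−1, so ρ_SOR = 0.968450.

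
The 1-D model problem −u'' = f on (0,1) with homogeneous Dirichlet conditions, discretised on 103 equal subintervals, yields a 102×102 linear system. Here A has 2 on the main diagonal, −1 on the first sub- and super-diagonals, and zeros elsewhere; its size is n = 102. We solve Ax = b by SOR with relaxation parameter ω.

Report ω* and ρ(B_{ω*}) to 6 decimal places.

n=102: λ(B_J) = 1 − λ(A)/2 = cos(kπ/103); k=1 gives ρ_J = 0.999535.
root = sin(π/103) = 0.0304962  (since 1−cos² = sin²).
So ω* = 2/1.0304962 = 1.940813 (Young).
At ω = 1.940813 every |λ(B_ω)| = ω−1, so ρ_SOR = 0.940813.

ω* = 1.940813, ρ_SOR = 0.940813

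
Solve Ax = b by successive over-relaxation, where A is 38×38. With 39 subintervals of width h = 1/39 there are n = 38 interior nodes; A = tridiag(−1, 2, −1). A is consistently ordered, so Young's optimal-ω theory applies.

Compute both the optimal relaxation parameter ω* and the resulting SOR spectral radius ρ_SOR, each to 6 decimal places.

With n=38, ρ(Jacobi) = cos(π/39) = 0.996757.
√(1−ρ_J²) = |sin(π/39)| = 0.0804666
Young: ω* = 2/(1+√(1−ρ_J²)) = 2/(1+0.0804666) = 2/1.0804666 = 1.851052.
At ω = 1.851052 every |λ(B_ω)| = ω−1, so ρ_SOR = 0.851052.

ω* = 1.851052, ρ_SOR = 0.851052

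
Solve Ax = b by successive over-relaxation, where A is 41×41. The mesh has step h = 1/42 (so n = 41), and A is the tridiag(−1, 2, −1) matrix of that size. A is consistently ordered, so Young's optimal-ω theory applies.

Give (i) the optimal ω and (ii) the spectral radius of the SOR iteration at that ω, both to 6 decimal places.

ρ_J = max_k |cos(kπ/42)| = cos(π/42) = 0.997204
√(1 − cos²(π/42)) = sin(π/42) ≈ 0.0747301.
[ω*] 2 ÷ (1 + 0.0747301) = 2 ÷ 1.0747301 = 1.860932.
At ω = 1.860932 every |λ(B_ω)| = ω−1, so ρ_SOR = 0.860932.

ω* = 1.860932, ρ_SOR = 0.860932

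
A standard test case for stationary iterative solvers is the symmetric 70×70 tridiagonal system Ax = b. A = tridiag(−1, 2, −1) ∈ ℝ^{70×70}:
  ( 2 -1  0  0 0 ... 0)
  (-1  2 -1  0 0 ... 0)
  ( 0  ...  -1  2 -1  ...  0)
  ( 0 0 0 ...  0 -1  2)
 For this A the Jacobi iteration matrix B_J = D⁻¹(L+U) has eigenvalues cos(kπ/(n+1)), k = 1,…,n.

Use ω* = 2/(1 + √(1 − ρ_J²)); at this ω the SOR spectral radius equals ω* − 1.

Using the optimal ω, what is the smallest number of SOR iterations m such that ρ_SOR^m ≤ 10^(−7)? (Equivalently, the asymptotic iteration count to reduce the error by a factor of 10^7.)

m = 183

ρ_J = max_k |cos(kπ/71)| = cos(π/71) = 0.9990212
root = sin(π/71) = 0.0442333  (since 1−cos² = sin²).
ω* = 2 / (1 + 0.0442333) = 2 / 1.0442333 ≈ 1.9152808.
ρ(B_{ω*}) = ω*−1 = 0.9152808
Need (0.9152808)^m ≤ 10^(−7): m ≥ 7·ln10/|ln 0.9152808| = 16.1181/0.0885244 = 182.075 ⇒ m = 183.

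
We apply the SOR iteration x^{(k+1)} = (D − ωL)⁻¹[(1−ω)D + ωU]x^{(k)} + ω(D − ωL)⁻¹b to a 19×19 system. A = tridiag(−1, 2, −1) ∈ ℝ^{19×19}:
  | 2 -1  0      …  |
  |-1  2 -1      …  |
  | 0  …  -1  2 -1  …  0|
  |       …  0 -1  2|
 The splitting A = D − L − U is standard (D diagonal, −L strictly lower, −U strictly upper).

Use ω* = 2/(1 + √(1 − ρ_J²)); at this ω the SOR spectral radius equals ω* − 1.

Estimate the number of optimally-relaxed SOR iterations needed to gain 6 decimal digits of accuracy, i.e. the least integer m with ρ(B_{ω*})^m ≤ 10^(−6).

spectrum of D⁻¹(L+U) = {cos(kπ/20) : 1≤k≤19}; ρ_J = cos(π/20) = 0.9876883.
√(1 − cos²(π/20)) = sin(π/20) ≈ 0.1564345.
Then 2/(1+√(1−ρ_J²)) = 2/(1+0.1564345); ω* = 2/1.1564345 = 1.7294538.
[ρ_SOR] ω* − 1 = 0.7294538.
ρ_SOR^m ≤ 10^(−6) ⇔ m ≥ 6·ln10/(−ln 0.7294538) = 13.8155/0.315459 = 43.795; m = ⌈43.795⌉ = 44.

m = 44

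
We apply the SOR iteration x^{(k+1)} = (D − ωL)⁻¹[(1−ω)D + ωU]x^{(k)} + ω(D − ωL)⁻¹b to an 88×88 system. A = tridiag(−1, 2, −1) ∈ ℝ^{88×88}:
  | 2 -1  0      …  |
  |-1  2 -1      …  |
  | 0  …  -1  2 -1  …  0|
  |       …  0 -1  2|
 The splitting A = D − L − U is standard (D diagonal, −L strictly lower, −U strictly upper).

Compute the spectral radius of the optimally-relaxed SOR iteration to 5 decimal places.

ρ_SOR = 0.93182

ρ_J = max_k |cos(kπ/89)| = cos(π/89) = 0.99938
root = sin(π/89) = 0.035291  (since 1−cos² = sin²).
ω* = 2/(1 + 0.035291) = 2/1.035291 = 1.93182.
[ρ_SOR] ω* − 1 = 0.93182.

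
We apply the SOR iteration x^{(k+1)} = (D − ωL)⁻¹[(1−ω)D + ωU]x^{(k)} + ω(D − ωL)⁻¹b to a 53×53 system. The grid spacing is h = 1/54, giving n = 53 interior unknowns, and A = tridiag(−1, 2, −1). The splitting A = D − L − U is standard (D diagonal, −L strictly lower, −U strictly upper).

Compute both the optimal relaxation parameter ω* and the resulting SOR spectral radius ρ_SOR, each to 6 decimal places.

[ρ_J] n=53: ρ(B_J) = cos(π/(n+1)) = cos(π/54) = 0.998308.
√(1−ρ_J²) = |sin(π/54)| = 0.0581448
So ω* = 2/1.0581448 = 1.890100 (Young).
ρ(B_{ω*}) = ω*−1 = 0.890100

ω* = 1.890100, ρ_SOR = 0.890100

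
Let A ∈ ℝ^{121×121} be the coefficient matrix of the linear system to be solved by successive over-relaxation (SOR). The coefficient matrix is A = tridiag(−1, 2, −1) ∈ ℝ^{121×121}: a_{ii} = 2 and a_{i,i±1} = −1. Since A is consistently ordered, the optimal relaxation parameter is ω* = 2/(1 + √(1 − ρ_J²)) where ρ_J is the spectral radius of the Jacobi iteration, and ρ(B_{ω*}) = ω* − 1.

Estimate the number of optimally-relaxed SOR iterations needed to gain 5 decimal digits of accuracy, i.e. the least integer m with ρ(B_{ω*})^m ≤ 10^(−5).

m = 224

[ρ_J] n=121: ρ(B_J) = cos(π/(n+1)) = cos(π/122) = 0.9996685.
√(1−ρ_J²) simplifies to sin(π/122) = 0.0257479.
Young: ω* = 2/(1+√(1−ρ_J²)) = 2/(1+0.0257479) = 2/1.0257479 = 1.9497968.
Hence ρ(B_{ω*}) = 1.9497968 − 1 = 0.9497968.
5·ln10 = 11.5129; −ln(0.9497968) = 0.0515072; m = ⌈11.5129/0.0515072⌉ = ⌈223.520⌉ = 224.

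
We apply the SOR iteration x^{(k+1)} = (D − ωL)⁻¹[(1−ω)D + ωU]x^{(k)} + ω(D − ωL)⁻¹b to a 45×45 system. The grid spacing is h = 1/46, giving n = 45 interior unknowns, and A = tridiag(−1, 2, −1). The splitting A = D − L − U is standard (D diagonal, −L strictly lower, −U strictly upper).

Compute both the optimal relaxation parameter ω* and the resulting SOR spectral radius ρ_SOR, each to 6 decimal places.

ω* = 1.872234, ρ_SOR = 0.872234

½·tridiag(1,0,1) at n=45: λ_k = cos(kπ/46); max |λ| at k=1 ⇒ ρ_J = cos(π/46) ≈ 0.997669.
1 − cos²(π/46) = sin²(π/46) ⇒ √(1−ρ_J²) = sin(π/46) = 0.0682424.
ω* = 2 / (1 + 0.0682424) = 2 / 1.0682424 ≈ 1.872234.
[ρ_SOR] ω* − 1 = 0.872234.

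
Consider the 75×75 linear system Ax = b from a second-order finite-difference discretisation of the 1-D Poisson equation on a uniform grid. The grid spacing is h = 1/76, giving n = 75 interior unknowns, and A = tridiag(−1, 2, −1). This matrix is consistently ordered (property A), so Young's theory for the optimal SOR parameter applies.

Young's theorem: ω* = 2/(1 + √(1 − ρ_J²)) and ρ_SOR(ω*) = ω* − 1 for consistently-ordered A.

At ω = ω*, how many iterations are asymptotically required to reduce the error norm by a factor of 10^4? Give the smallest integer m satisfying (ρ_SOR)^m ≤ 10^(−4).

B_J for the 75×75 system has eigenvalues cos(kπ/76); ρ_J = cos(π/76) = 0.9991458.
√(1−ρ_J²) = |sin(π/76)| = 0.0413250
Then 2/(1+√(1−ρ_J²)) = 2/(1+0.0413250); ω* = 2/1.0413250 = 1.9206300.
Hence ρ(B_{ω*}) = 1.9206300 − 1 = 0.9206300.
(0.9206300)^m ≤ 10^{−4}  ⇒  m·ln(0.9206300) ≤ −4·ln10  ⇒  m ≥ 111.374  ⇒  m = 112

m = 112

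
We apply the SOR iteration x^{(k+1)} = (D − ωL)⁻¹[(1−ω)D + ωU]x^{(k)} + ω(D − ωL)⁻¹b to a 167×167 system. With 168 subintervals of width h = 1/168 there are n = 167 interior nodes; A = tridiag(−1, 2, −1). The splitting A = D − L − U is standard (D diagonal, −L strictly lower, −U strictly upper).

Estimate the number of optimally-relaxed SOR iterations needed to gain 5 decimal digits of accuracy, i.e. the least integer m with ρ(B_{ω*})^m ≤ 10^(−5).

m = 308

½·tridiag(1,0,1) at n=167: λ_k = cos(kπ/168); max |λ| at k=1 ⇒ ρ_J = cos(π/168) ≈ 0.9998252.
√(1−ρ_J²) = |sin(π/168)| = 0.0186989
Young: ω* = 2/(1+√(1−ρ_J²)) = 2/(1+0.0186989) = 2/1.0186989 = 1.9632887.
ρ_SOR = ω* − 1 ≈ 0.9632887.
m ≥ 5·ln10 / (−ln 0.9632887) = 307.814; smallest integer m = 308.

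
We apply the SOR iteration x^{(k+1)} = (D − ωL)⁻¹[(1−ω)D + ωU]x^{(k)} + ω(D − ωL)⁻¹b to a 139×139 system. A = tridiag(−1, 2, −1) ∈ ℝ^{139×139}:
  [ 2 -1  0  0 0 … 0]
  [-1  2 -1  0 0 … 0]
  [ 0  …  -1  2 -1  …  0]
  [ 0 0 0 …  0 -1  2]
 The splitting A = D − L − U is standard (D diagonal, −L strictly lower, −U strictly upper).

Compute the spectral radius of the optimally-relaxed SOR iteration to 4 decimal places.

ρ_J = max_k |cos(kπ/140)| = cos(π/140) = 0.9997
root = sin(π/140) = 0.02244  (since 1−cos² = sin²).
[ω*] 2 ÷ (1 + 0.02244) = 2 ÷ 1.02244 = 1.9561.
ρ(B_{ω*}) = ω*−1 = 0.9561

ρ_SOR = 0.9561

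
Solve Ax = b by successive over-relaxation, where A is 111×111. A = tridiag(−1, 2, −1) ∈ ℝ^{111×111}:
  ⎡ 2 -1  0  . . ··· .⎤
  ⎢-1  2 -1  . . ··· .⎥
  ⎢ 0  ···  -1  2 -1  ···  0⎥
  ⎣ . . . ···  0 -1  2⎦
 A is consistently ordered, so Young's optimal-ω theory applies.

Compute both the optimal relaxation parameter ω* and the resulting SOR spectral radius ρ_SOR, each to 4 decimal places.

ω* = 1.9454, ρ_SOR = 0.9454

spectrum of D⁻¹(L+U) = {cos(kπ/112) : 1≤k≤111}; ρ_J = cos(π/112) = 0.9996.
√(1−ρ_J²) simplifies to sin(π/112) = 0.02805.
ω* = 2/(1+0.02805) = 1.9454
At ω = 1.9454 every |λ(B_ω)| = ω−1, so ρ_SOR = 0.9454.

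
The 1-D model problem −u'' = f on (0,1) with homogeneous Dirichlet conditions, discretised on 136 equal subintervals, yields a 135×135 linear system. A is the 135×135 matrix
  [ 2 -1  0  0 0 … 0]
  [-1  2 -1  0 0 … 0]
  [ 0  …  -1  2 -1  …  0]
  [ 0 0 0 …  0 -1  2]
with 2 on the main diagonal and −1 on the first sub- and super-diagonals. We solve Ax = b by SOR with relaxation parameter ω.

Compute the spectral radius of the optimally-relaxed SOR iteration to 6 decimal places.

spectrum of D⁻¹(L+U) = {cos(kπ/136) : 1≤k≤135}; ρ_J = cos(π/136) = 0.999733.
√(1−ρ_J²) = |sin(π/136)| = 0.0230979
[ω*] 2 ÷ (1 + 0.0230979) = 2 ÷ 1.0230979 = 1.954847.
[ρ_SOR] ω* − 1 = 0.954847.

ρ_SOR = 0.954847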